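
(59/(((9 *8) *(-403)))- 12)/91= -348251/2640456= -0.13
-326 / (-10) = 163 / 5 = 32.60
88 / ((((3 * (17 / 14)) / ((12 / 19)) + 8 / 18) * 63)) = 704 / 3131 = 0.22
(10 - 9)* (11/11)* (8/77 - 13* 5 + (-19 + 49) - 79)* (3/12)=-4385/154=-28.47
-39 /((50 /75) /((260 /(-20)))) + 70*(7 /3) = 5543 /6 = 923.83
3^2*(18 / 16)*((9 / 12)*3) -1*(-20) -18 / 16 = 1333 / 32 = 41.66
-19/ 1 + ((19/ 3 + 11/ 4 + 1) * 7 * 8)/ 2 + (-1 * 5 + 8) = 799/ 3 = 266.33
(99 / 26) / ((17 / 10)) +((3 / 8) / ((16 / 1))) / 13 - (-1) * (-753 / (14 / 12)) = -127361307 / 198016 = -643.19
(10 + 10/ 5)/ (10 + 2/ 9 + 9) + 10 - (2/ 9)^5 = 108526526/ 10215477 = 10.62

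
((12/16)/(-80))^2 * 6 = 0.00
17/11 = 1.55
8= 8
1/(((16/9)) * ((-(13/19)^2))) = -3249/2704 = -1.20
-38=-38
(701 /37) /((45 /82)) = 57482 /1665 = 34.52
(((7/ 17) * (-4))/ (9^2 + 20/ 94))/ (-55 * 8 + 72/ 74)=12173/ 263514229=0.00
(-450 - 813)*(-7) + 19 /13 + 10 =115082 /13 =8852.46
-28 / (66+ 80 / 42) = -294 / 713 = -0.41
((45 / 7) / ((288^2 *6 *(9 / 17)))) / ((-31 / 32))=-85 / 3374784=-0.00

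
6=6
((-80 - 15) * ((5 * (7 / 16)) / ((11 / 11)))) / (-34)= 3325 / 544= 6.11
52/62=26/31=0.84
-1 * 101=-101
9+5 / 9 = 86 / 9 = 9.56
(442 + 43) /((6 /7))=3395 /6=565.83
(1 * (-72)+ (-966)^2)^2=870645751056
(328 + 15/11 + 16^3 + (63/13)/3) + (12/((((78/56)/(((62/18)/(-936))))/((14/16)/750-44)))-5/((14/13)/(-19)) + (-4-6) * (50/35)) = 14236996510537/3162159000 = 4502.30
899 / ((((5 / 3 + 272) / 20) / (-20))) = -1078800 / 821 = -1314.01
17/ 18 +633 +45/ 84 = 159889/ 252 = 634.48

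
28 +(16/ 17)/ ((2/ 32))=732/ 17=43.06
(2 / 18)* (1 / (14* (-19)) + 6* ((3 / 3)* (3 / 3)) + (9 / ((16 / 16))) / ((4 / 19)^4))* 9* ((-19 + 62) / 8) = 6716531071 / 272384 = 24658.32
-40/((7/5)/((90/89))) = -18000/623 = -28.89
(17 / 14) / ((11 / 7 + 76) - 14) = 17 / 890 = 0.02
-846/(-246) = 141/41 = 3.44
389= 389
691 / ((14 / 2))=691 / 7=98.71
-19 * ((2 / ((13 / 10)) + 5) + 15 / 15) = -1862 / 13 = -143.23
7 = 7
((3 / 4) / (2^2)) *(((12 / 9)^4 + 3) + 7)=533 / 216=2.47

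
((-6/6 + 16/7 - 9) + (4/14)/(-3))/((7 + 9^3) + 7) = -164/15603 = -0.01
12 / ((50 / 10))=12 / 5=2.40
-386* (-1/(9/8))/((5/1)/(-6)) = -411.73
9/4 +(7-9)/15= 127/60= 2.12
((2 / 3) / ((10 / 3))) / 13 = 1 / 65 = 0.02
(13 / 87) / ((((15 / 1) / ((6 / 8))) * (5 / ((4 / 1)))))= 13 / 2175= 0.01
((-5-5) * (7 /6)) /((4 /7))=-245 /12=-20.42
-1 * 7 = -7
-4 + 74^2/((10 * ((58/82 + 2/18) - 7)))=-92.59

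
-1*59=-59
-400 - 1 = -401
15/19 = 0.79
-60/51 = -20/17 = -1.18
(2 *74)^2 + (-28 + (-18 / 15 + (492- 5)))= 111809 / 5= 22361.80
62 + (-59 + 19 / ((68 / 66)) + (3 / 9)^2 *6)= 2255 / 102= 22.11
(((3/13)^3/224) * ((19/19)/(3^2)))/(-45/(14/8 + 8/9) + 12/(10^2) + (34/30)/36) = -38475/106672311928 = -0.00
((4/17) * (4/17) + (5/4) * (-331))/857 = -478231/990692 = -0.48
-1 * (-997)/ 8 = 124.62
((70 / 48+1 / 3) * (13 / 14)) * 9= 1677 / 112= 14.97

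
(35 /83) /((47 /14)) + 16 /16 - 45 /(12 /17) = -977191 /15604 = -62.62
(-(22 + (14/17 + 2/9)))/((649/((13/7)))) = -45838/695079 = -0.07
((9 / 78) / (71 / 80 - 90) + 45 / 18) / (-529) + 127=12452174637 / 98052266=127.00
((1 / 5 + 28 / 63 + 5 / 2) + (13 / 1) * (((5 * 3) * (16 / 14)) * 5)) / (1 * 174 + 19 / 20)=1407962 / 220437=6.39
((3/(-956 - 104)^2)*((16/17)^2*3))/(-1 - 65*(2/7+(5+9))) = -112/14673303075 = -0.00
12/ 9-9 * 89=-799.67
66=66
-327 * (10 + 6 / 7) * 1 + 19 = -24719 / 7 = -3531.29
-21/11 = -1.91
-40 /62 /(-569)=20 /17639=0.00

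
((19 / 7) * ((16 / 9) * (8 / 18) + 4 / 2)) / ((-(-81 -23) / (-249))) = -178201 / 9828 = -18.13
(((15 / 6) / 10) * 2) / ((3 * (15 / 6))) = 1 / 15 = 0.07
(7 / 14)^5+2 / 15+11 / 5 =227 / 96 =2.36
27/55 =0.49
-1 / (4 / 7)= -7 / 4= -1.75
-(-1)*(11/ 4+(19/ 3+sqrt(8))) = 2*sqrt(2)+109/ 12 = 11.91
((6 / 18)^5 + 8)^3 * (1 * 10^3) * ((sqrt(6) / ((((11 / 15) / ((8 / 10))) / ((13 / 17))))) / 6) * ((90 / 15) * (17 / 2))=191307574250000 * sqrt(6) / 52612659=8906714.65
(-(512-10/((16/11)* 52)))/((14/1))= -212937/5824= -36.56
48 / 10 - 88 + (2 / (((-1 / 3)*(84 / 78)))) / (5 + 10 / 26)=-8255 / 98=-84.23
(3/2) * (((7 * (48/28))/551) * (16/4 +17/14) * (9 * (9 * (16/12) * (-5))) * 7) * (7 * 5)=-12417300/551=-22535.93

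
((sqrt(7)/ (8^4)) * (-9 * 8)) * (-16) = 0.74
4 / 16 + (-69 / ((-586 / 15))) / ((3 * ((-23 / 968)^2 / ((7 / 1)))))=196781779 / 26956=7300.11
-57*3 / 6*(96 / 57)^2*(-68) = 104448 / 19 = 5497.26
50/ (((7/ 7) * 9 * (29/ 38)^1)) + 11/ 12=8557/ 1044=8.20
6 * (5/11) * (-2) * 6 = -360/11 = -32.73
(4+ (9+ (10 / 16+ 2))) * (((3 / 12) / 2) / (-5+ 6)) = 125 / 64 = 1.95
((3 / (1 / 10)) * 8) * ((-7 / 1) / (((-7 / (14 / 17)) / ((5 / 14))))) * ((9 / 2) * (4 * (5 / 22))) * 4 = 216000 / 187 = 1155.08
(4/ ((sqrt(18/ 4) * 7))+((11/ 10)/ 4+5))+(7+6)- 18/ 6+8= 4 * sqrt(2)/ 21+931/ 40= 23.54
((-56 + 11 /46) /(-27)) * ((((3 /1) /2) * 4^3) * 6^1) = 27360 /23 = 1189.57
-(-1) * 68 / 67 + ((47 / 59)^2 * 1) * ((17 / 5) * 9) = 23827999 / 1166135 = 20.43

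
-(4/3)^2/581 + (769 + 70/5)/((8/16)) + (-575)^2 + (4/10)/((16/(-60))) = 3474037759/10458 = 332189.50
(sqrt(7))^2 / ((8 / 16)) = 14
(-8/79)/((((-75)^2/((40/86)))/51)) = -544/1273875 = -0.00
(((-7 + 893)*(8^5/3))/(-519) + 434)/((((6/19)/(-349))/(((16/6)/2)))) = 376066688020/14013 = 26836986.23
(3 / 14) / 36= 0.01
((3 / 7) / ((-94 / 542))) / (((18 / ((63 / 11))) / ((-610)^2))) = -151258650 / 517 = -292569.92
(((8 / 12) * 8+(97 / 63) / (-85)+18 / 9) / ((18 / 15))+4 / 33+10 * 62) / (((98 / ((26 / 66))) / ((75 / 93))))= 14386057075 / 7086554244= 2.03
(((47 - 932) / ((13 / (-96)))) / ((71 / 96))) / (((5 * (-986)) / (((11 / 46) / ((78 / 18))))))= -13457664 / 136056661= -0.10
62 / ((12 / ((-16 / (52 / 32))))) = -1984 / 39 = -50.87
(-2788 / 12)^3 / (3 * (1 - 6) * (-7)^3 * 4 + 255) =-338608873 / 562545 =-601.92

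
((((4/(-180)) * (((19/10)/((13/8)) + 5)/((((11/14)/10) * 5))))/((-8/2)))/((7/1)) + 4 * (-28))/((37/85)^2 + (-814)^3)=1041324511/5015215659207897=0.00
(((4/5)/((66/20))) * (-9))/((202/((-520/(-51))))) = -2080/18887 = -0.11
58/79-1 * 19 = -1443/79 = -18.27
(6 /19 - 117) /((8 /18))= -19953 /76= -262.54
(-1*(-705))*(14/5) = 1974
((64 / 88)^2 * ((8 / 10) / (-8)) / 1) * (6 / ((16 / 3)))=-36 / 605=-0.06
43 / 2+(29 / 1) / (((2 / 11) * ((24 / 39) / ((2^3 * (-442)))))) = -1832931 / 2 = -916465.50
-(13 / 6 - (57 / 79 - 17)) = -8743 / 474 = -18.45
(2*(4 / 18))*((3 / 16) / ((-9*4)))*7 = -7 / 432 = -0.02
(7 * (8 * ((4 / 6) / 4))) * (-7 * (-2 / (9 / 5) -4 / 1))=9016 / 27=333.93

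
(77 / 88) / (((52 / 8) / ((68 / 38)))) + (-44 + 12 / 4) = -20135 / 494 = -40.76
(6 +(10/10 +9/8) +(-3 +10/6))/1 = 163/24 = 6.79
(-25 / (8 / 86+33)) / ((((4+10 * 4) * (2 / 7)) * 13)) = -7525 / 1627912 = -0.00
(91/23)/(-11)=-91/253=-0.36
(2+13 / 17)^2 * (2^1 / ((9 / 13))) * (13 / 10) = 373321 / 13005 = 28.71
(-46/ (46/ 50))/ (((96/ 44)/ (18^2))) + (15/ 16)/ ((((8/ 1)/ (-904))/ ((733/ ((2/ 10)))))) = -6330975/ 16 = -395685.94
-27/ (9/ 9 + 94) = -27/ 95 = -0.28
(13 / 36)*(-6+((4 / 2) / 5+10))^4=761332 / 5625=135.35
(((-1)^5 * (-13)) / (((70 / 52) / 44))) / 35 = 14872 / 1225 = 12.14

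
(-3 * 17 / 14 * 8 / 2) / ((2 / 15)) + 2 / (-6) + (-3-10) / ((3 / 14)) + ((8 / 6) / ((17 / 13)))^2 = -3081464 / 18207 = -169.25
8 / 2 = 4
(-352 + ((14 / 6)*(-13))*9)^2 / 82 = 390625 / 82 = 4763.72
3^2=9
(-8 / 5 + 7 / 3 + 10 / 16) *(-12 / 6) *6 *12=-978 / 5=-195.60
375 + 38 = 413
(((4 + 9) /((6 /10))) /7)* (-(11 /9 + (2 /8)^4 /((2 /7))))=-370175 /96768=-3.83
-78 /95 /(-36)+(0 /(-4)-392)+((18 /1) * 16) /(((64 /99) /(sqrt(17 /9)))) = -223427 /570+297 * sqrt(17) /2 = 220.30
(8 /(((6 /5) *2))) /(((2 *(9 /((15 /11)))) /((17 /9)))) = 425 /891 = 0.48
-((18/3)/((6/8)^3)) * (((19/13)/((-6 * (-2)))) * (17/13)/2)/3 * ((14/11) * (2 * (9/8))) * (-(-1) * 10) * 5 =-904400/16731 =-54.06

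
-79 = -79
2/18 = 1/9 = 0.11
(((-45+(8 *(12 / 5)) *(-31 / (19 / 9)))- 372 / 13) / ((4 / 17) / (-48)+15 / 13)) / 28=-22394457 / 2026255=-11.05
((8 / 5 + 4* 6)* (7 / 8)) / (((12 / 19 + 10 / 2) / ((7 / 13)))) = 14896 / 6955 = 2.14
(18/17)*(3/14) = 27/119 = 0.23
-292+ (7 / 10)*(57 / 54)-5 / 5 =-52607 / 180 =-292.26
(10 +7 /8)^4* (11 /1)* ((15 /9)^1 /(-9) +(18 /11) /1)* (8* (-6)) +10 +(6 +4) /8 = -2743540119 /256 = -10716953.59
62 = 62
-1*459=-459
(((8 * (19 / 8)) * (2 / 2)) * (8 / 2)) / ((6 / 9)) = 114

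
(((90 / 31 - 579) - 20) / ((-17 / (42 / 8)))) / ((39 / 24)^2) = 365232 / 5239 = 69.71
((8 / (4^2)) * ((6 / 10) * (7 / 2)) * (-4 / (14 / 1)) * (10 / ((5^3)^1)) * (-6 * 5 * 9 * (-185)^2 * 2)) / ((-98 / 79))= -17520462 / 49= -357560.45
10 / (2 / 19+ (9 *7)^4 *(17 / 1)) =38 / 1017641281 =0.00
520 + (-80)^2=6920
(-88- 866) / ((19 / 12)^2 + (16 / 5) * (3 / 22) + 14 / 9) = -839520 / 3959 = -212.05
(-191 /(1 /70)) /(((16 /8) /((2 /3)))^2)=-13370 /9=-1485.56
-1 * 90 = -90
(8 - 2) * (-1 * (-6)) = 36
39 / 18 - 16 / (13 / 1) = 73 / 78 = 0.94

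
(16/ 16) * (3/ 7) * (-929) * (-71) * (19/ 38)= 14134.07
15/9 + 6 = 23/3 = 7.67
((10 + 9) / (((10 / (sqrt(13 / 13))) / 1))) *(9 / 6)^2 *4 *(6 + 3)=1539 / 10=153.90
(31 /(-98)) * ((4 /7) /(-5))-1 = -1653 /1715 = -0.96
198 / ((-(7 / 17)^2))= -57222 / 49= -1167.80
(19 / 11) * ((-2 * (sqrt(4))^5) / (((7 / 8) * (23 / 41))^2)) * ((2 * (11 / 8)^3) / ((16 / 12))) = -46375428 / 25921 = -1789.11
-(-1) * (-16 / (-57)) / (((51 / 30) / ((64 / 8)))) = 1280 / 969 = 1.32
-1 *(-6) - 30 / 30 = 5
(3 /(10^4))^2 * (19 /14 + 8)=1179 /1400000000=0.00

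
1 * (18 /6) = 3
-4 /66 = -2 /33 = -0.06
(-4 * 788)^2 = 9935104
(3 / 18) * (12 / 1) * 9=18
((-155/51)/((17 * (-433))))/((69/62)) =9610/25903359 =0.00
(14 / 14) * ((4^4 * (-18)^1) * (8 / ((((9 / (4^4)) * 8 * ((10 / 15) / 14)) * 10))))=-1376256 / 5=-275251.20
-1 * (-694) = 694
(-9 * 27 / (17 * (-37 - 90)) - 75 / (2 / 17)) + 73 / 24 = -634.35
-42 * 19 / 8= -399 / 4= -99.75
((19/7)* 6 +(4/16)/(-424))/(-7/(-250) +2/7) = 24167125/465552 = 51.91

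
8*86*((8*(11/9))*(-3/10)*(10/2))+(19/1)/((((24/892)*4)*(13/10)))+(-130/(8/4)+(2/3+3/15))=-7814819/780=-10019.00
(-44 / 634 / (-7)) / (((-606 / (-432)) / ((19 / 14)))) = 15048 / 1568833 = 0.01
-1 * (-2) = 2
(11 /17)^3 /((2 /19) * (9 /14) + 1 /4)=708092 /830297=0.85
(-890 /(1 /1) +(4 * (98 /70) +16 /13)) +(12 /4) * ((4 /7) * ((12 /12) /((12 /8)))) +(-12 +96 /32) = -405417 /455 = -891.03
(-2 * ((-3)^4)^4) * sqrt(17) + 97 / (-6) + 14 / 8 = -86093442 * sqrt(17)- 173 / 12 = -354972369.46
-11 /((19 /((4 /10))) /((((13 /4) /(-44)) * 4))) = 13 /190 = 0.07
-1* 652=-652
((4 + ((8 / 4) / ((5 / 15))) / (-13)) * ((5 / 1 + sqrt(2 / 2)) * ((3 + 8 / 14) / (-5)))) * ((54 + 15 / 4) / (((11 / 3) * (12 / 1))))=-19.90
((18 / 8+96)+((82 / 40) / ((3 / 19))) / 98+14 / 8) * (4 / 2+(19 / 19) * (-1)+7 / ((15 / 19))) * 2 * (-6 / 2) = -21784823 / 3675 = -5927.84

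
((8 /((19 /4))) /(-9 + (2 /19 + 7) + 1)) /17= -32 /289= -0.11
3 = 3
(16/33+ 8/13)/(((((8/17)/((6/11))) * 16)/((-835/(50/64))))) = -670004/7865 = -85.19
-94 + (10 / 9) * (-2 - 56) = -1426 / 9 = -158.44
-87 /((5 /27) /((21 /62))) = -49329 /310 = -159.13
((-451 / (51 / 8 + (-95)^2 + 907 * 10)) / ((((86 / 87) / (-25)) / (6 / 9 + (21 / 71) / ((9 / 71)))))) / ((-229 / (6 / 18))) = -3923700 / 1425953917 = -0.00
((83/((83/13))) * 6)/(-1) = -78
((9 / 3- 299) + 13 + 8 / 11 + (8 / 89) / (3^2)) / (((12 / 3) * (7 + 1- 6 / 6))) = -2487017 / 246708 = -10.08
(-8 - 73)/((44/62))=-2511/22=-114.14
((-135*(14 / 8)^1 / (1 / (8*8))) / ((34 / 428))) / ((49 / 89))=-41139360 / 119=-345708.91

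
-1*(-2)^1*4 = 8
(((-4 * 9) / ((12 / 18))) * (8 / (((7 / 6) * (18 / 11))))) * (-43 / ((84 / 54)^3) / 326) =3103353 / 391363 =7.93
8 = 8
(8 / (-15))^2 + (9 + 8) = 3889 / 225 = 17.28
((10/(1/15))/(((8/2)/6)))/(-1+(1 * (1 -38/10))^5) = -703125/540949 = -1.30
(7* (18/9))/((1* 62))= 7/31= 0.23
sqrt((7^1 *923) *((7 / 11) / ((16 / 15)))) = 7 *sqrt(152295) / 44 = 62.09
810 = 810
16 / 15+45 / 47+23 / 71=117532 / 50055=2.35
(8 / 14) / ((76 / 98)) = 14 / 19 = 0.74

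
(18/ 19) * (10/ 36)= 5/ 19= 0.26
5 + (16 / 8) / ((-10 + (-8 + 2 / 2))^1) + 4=151 / 17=8.88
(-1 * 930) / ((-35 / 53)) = 9858 / 7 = 1408.29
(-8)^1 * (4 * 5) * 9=-1440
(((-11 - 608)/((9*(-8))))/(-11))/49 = -0.02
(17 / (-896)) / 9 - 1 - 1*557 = -558.00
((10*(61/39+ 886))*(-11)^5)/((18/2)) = -55747803650/351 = -158825651.42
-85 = -85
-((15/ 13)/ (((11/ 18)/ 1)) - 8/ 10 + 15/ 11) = -1753/ 715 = -2.45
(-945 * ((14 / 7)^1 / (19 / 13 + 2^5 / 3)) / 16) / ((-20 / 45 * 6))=110565 / 30272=3.65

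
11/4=2.75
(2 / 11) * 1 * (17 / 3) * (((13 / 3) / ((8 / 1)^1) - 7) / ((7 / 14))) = -2635 / 198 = -13.31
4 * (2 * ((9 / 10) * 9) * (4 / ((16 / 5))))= 81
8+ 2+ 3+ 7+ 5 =25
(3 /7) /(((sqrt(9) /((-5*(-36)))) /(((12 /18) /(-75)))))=-8 /35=-0.23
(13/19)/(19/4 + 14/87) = 4524/32471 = 0.14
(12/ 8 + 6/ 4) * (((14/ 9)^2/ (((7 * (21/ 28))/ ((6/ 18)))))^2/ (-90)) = -6272/ 7971615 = -0.00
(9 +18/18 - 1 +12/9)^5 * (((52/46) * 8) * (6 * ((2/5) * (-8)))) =-190555629056/9315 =-20456857.65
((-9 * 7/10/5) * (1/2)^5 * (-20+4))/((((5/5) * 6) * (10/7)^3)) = 7203/200000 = 0.04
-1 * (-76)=76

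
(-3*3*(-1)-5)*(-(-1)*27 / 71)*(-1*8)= -864 / 71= -12.17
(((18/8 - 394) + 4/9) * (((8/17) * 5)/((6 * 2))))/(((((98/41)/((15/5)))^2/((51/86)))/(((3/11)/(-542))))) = 355203705/9848556256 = 0.04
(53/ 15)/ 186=53/ 2790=0.02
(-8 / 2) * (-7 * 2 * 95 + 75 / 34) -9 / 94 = 8487107 / 1598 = 5311.08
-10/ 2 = -5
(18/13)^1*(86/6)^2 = 3698/13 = 284.46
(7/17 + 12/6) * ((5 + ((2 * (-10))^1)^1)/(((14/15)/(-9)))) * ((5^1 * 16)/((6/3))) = 1660500/119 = 13953.78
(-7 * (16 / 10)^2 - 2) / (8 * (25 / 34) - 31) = 0.79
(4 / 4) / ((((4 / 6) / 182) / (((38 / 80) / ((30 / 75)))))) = 324.19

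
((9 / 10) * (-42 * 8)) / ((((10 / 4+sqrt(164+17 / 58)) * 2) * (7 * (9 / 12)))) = 928 / 2037-32 * sqrt(552682) / 10185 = -1.88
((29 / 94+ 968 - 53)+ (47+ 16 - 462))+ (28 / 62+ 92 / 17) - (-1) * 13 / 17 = 25905233 / 49538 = 522.94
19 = 19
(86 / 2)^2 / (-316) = -1849 / 316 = -5.85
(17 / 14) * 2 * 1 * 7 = 17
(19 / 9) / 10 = 19 / 90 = 0.21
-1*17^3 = -4913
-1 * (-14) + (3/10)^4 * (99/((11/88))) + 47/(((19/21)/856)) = 1056574861/23750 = 44487.36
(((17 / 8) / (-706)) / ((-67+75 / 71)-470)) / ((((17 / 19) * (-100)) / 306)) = -22933 / 1193987200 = -0.00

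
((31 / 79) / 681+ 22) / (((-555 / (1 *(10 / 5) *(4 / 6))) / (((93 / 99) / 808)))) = -0.00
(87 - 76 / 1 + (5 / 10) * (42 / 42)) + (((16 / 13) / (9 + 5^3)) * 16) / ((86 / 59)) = 868971 / 74906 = 11.60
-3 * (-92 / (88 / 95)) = 6555 / 22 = 297.95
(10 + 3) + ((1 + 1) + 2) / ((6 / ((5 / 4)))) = 83 / 6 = 13.83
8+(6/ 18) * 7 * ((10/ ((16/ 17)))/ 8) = 2131/ 192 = 11.10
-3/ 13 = -0.23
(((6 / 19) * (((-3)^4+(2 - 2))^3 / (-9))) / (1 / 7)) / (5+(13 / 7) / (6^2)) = -25839.28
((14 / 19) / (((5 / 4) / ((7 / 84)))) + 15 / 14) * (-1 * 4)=-8942 / 1995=-4.48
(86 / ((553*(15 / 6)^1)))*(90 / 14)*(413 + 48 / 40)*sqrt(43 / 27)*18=3762.55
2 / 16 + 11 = 89 / 8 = 11.12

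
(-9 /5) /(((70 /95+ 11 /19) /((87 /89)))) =-14877 /11125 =-1.34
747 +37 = 784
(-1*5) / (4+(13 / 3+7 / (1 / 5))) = -3 / 26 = -0.12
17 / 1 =17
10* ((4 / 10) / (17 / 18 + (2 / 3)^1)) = 72 / 29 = 2.48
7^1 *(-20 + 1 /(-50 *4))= -28007 /200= -140.04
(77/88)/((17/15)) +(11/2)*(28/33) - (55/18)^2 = -42937/11016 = -3.90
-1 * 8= -8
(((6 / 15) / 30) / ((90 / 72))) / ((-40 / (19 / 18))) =-19 / 67500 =-0.00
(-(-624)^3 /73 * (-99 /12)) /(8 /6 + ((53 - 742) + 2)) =546683904 /13651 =40047.17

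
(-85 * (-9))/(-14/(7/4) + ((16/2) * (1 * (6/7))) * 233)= 5355/11128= 0.48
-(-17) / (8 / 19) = 323 / 8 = 40.38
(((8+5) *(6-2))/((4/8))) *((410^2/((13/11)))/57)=14792800/57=259522.81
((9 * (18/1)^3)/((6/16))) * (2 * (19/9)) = 590976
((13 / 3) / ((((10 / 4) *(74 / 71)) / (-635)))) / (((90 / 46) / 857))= -2310543131 / 4995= -462571.20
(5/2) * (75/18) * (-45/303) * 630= -196875/202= -974.63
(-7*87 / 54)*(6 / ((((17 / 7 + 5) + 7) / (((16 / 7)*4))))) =-12992 / 303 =-42.88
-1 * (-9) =9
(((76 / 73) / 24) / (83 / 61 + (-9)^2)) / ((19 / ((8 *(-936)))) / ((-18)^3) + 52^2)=263612232 / 1353357552546463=0.00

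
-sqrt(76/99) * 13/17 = -26 * sqrt(209)/561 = -0.67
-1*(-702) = 702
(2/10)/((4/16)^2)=16/5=3.20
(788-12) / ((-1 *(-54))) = 388 / 27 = 14.37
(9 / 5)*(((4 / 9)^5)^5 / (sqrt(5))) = 1125899906842624*sqrt(5) / 1994161076921812746584025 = 0.00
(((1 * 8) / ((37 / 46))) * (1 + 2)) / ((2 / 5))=2760 / 37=74.59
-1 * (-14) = 14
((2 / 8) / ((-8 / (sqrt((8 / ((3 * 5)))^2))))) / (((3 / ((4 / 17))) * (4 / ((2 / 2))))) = -1 / 3060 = -0.00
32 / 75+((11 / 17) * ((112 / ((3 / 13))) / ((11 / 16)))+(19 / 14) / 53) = 432568673 / 946050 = 457.24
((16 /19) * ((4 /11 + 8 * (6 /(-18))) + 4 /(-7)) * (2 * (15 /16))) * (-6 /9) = 13280 /4389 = 3.03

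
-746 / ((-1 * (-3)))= -746 / 3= -248.67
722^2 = 521284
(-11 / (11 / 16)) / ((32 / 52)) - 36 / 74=-980 / 37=-26.49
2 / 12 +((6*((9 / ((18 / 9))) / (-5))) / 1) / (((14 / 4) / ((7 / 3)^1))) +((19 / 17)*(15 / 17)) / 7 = -199819 / 60690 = -3.29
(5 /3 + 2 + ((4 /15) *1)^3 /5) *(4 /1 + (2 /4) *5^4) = 13069129 /11250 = 1161.70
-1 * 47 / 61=-47 / 61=-0.77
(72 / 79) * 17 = 1224 / 79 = 15.49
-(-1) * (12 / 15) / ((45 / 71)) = 1.26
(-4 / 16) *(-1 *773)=773 / 4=193.25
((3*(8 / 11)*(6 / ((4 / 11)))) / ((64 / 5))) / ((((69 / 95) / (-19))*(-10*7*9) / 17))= 30685 / 15456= 1.99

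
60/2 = 30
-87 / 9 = -29 / 3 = -9.67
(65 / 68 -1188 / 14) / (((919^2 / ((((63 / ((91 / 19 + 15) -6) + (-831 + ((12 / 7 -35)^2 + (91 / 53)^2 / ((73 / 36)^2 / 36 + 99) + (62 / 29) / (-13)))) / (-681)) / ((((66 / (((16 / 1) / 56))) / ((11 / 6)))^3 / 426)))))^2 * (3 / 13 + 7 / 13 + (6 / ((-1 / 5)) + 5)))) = 0.00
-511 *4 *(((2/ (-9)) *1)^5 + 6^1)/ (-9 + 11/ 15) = 905139410/ 610173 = 1483.41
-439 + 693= 254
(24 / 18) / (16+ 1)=4 / 51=0.08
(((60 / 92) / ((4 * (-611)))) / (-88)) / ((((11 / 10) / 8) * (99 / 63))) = 525 / 37409086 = 0.00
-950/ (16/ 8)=-475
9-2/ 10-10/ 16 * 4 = 63/ 10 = 6.30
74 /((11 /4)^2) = 1184 /121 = 9.79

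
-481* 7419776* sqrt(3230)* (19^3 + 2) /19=-24486306988416* sqrt(3230) /19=-73243813853480.07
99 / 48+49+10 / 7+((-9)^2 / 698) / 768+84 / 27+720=775.60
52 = 52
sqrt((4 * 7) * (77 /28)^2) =11 * sqrt(7) /2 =14.55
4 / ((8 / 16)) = 8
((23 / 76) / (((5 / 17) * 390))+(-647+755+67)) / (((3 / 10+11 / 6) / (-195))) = -77806173 / 4864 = -15996.33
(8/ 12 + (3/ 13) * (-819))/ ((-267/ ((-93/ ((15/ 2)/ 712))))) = -56048/ 9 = -6227.56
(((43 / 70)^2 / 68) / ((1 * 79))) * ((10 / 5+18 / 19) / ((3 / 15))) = 1849 / 1786190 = 0.00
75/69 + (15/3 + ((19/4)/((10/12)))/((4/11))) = 21.76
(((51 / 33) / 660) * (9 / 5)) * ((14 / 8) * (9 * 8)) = 3213 / 6050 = 0.53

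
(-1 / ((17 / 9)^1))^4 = 6561 / 83521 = 0.08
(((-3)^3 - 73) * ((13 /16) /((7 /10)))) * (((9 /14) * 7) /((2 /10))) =-73125 /28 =-2611.61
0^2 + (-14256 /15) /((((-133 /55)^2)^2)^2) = -79580734571250000 /97906861202319841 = -0.81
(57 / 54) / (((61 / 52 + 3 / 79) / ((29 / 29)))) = 39026 / 44775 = 0.87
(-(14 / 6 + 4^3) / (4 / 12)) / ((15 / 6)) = -398 / 5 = -79.60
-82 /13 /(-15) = 82 /195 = 0.42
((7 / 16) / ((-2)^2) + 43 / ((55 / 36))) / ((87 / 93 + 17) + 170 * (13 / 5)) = 3083167 / 50188160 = 0.06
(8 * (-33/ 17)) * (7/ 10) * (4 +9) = -12012/ 85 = -141.32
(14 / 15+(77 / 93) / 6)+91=256879 / 2790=92.07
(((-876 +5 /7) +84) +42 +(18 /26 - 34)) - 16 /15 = -1069696 /1365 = -783.66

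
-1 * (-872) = 872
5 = 5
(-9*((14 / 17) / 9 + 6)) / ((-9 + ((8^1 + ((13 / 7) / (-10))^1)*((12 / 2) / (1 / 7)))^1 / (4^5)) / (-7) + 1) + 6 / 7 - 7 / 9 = -2097557725 / 85978809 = -24.40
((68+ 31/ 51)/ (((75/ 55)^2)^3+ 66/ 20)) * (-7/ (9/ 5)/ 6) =-1084771089325/ 237350409651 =-4.57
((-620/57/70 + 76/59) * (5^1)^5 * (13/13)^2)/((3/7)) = 83331250/10089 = 8259.61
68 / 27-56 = -1444 / 27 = -53.48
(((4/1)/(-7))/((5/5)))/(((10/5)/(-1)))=2/7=0.29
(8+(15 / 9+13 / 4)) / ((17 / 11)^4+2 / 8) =453871 / 209235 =2.17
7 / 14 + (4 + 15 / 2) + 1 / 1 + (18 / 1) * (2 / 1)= 49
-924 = -924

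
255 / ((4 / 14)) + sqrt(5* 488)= 2* sqrt(610) + 1785 / 2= 941.90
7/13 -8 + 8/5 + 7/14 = -697/130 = -5.36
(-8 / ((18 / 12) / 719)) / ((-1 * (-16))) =-719 / 3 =-239.67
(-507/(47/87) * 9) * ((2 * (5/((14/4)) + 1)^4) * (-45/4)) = 1492031254545/225694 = 6610859.19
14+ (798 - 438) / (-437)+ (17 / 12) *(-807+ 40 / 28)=-41408459 / 36708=-1128.05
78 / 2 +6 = 45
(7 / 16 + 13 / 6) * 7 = 875 / 48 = 18.23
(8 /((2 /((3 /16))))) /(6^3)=0.00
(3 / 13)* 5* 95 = 1425 / 13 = 109.62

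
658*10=6580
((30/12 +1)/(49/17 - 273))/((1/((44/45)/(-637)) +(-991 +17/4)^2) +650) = -187/14052064398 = -0.00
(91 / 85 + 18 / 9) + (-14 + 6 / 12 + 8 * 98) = 131507 / 170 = 773.57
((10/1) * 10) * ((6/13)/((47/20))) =12000/611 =19.64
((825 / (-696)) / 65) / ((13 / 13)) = -55 / 3016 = -0.02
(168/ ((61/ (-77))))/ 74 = -6468/ 2257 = -2.87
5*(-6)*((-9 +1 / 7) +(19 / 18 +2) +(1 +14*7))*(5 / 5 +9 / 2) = -645865 / 42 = -15377.74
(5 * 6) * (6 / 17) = 180 / 17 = 10.59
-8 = -8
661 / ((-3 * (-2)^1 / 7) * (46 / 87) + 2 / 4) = 268366 / 387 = 693.45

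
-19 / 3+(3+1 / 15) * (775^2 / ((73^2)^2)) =-6.27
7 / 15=0.47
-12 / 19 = -0.63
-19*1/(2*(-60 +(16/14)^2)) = 0.16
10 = 10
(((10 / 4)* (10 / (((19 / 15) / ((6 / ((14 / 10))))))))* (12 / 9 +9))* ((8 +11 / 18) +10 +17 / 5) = 1096625 / 57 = 19239.04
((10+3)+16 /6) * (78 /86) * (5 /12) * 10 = 15275 /258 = 59.21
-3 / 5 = -0.60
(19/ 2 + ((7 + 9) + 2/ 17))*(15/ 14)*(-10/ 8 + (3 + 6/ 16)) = 13065/ 224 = 58.33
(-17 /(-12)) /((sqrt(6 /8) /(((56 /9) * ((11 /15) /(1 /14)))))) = 73304 * sqrt(3) /1215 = 104.50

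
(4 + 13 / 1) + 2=19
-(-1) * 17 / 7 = 17 / 7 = 2.43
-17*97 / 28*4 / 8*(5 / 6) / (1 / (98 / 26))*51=-981155 / 208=-4717.09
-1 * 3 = -3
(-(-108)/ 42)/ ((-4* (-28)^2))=-9/ 10976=-0.00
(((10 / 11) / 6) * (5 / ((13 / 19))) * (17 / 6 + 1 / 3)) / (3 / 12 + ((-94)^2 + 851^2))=18050 / 3773675763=0.00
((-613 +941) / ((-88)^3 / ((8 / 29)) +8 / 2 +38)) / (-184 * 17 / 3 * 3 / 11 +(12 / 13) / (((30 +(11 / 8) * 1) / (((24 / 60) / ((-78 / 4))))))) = 95654845 / 204859804090374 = 0.00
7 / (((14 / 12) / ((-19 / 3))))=-38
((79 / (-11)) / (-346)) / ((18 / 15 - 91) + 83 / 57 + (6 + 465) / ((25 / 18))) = 112575 / 1360096936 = 0.00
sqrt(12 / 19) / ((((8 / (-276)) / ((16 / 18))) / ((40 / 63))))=-7360* sqrt(57) / 3591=-15.47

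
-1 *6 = -6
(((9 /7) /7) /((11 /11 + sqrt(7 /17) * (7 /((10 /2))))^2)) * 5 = 3672000 /82369-95625 * sqrt(119) /23534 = 0.25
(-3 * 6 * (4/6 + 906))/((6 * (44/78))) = -53040/11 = -4821.82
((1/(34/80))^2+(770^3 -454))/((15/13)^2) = 22297506349586/65025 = 342906672.04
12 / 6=2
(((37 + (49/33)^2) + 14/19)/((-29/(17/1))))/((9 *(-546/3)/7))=7024672/70204563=0.10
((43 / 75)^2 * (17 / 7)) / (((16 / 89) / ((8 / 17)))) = 2.09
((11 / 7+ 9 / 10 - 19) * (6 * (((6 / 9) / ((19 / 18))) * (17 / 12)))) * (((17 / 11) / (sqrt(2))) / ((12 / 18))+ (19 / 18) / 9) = -3009357 * sqrt(2) / 29260 - 19669 / 1890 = -155.86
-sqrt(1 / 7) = -sqrt(7) / 7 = -0.38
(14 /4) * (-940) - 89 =-3379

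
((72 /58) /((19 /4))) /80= 9 /2755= 0.00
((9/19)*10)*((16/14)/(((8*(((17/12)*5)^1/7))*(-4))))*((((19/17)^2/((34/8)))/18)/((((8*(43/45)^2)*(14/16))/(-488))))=225309600/1081012303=0.21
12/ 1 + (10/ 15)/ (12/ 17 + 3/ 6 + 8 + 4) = 16232/ 1347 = 12.05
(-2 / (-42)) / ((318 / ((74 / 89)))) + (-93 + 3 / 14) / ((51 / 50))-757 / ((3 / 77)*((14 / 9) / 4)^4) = -210310589212888 / 247543443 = -849590.63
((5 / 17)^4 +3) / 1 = 251188 / 83521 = 3.01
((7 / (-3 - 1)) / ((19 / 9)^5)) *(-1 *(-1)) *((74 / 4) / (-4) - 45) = 164097171 / 79235168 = 2.07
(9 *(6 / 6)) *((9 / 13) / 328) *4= 81 / 1066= 0.08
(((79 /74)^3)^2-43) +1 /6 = -20371271621053 /492619470528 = -41.35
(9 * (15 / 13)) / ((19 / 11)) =1485 / 247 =6.01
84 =84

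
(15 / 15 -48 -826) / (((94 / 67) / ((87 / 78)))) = -1696239 / 2444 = -694.04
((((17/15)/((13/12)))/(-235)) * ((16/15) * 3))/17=-64/76375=-0.00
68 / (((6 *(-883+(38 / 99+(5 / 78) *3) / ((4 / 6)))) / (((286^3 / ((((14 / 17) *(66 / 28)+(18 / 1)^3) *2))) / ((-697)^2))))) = -1029320864 / 19412794177005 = -0.00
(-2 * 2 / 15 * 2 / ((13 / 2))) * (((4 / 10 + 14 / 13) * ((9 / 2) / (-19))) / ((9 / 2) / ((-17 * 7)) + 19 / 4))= 1096704 / 180056825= 0.01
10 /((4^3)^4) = 5 /8388608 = 0.00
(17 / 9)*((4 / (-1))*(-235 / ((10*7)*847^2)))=1598 / 45196767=0.00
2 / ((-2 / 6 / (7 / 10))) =-21 / 5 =-4.20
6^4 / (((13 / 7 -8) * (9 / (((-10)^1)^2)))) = -100800 / 43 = -2344.19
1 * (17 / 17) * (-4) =-4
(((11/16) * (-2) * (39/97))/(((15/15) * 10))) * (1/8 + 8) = -5577/12416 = -0.45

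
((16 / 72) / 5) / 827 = 2 / 37215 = 0.00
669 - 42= 627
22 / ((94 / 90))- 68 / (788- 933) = 146746 / 6815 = 21.53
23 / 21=1.10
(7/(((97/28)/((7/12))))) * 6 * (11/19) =7546/1843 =4.09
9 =9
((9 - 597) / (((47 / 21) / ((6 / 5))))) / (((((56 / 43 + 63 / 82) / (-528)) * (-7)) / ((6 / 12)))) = -201066624 / 35015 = -5742.30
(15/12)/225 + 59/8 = 7.38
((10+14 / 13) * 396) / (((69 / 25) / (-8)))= -3801600 / 299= -12714.38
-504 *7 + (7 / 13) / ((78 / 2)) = -1788689 / 507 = -3527.99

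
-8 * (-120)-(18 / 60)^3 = 959973 / 1000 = 959.97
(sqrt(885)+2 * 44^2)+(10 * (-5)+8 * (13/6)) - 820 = 3049.08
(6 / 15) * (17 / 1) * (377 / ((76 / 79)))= 506311 / 190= 2664.79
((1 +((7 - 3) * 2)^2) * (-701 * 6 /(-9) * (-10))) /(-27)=911300 /81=11250.62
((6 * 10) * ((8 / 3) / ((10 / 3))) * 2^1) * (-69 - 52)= -11616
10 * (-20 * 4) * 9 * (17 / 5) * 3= -73440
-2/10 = -1/5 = -0.20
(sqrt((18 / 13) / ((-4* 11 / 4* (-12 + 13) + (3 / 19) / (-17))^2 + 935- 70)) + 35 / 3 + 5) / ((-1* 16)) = -25 / 24- 969* sqrt(2675132746) / 21401061968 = -1.04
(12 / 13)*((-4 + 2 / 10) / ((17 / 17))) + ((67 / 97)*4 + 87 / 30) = 27177 / 12610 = 2.16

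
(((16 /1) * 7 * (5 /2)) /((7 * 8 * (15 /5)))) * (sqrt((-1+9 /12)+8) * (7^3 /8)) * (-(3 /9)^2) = -1715 * sqrt(31) /432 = -22.10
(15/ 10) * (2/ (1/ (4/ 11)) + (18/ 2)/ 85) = 2337/ 1870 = 1.25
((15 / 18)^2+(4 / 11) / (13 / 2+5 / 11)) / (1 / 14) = 3199 / 306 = 10.45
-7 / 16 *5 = -35 / 16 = -2.19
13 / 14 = 0.93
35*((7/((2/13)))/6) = 3185/12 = 265.42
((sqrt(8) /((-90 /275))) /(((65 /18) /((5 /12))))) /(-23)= 0.04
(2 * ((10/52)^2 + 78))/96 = 52753/32448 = 1.63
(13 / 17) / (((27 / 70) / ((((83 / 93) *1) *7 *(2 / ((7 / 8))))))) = 28.31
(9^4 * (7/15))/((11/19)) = 290871/55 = 5288.56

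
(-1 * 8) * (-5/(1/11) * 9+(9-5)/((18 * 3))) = 106904/27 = 3959.41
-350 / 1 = -350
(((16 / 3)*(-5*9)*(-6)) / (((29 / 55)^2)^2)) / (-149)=-13176900000 / 105384869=-125.04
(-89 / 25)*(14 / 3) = -1246 / 75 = -16.61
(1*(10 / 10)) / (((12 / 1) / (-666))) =-111 / 2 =-55.50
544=544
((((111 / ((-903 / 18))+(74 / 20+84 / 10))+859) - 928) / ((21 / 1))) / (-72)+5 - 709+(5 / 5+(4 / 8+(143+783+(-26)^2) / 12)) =-2589409351 / 4551120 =-568.96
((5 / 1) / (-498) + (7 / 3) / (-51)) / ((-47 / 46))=32591 / 596853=0.05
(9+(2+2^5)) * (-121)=-5203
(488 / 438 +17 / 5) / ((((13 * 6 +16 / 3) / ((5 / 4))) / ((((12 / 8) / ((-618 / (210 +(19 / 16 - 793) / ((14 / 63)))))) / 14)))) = 530388843 / 13474048000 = 0.04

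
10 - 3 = 7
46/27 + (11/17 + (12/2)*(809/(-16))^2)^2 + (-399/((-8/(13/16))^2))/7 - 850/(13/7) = 48886322022925679/207747072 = 235316539.25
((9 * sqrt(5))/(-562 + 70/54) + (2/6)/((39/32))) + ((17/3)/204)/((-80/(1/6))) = 61427/224640 - 243 * sqrt(5)/15139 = 0.24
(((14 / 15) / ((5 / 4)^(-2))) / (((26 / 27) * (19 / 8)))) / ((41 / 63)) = 19845 / 20254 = 0.98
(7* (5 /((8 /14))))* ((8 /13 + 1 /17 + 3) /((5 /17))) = 9947 /13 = 765.15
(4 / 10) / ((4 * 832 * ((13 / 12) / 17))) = 51 / 27040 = 0.00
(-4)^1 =-4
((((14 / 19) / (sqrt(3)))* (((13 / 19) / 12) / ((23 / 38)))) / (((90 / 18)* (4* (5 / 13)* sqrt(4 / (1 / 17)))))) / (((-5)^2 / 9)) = 1183* sqrt(51) / 37145000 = 0.00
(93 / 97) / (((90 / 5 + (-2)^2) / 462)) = 1953 / 97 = 20.13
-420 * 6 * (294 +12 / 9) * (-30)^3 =20094480000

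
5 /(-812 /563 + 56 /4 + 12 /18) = 8445 /22336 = 0.38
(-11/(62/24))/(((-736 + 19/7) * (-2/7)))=-1078/53041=-0.02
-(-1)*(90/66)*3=45/11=4.09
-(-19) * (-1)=-19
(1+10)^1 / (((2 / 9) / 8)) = 396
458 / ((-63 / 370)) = -169460 / 63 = -2689.84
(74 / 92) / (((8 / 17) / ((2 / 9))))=629 / 1656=0.38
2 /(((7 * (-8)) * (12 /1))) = -1 /336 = -0.00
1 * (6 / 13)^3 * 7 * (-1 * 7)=-10584 / 2197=-4.82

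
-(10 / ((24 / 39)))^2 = -4225 / 16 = -264.06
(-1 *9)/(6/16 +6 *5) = -0.30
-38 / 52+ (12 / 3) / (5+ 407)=-1931 / 2678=-0.72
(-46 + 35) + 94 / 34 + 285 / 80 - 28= -8887 / 272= -32.67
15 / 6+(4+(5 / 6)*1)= 7.33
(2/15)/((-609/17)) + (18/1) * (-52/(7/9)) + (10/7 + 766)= -3982894/9135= -436.00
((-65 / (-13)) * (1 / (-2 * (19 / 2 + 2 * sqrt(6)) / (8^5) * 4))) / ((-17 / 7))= 1089536 / 901 -229376 * sqrt(6) / 901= 585.66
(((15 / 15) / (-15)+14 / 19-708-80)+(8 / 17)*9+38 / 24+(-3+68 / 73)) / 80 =-1108561531 / 113179200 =-9.79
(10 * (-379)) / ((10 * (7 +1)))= -379 / 8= -47.38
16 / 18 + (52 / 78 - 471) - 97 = -5098 / 9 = -566.44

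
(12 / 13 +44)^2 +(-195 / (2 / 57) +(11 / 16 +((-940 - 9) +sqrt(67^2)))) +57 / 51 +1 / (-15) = -3047456843 / 689520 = -4419.68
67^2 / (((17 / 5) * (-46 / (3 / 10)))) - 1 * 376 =-601531 / 1564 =-384.61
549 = 549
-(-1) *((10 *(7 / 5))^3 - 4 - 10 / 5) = 2738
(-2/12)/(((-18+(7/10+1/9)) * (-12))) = -5/6188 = -0.00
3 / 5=0.60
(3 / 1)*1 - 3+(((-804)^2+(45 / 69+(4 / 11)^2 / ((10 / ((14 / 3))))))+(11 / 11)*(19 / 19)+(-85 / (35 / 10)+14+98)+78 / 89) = 16813776741358 / 26007135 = 646506.30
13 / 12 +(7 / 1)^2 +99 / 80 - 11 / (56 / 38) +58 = 171119 / 1680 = 101.86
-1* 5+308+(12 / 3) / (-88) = 6665 / 22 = 302.95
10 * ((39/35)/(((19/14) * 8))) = 39/38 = 1.03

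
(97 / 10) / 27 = 0.36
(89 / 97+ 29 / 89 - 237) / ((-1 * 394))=2035287 / 3401402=0.60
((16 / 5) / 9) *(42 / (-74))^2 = 784 / 6845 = 0.11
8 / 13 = 0.62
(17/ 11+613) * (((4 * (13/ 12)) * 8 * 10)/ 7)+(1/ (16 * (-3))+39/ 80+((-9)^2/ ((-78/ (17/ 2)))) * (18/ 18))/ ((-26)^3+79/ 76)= 55489225619293/ 1823226405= 30434.63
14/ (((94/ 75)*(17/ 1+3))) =105/ 188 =0.56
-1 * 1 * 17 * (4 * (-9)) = 612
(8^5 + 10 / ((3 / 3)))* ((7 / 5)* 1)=229446 / 5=45889.20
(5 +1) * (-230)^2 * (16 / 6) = 846400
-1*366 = -366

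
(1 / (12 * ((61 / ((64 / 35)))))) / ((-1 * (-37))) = 16 / 236985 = 0.00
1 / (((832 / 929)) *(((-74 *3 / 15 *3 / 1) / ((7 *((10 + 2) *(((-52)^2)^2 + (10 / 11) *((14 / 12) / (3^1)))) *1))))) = -23535983367785 / 1523808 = -15445504.53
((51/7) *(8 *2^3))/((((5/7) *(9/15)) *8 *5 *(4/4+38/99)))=13464/685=19.66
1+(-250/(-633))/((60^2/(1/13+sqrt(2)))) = 5 * sqrt(2)/45576+592493/592488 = 1.00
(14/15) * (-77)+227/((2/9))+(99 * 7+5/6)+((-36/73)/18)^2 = 131370568/79935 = 1643.47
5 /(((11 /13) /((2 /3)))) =130 /33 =3.94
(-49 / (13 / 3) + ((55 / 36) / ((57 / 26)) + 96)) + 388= 6314065 / 13338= 473.39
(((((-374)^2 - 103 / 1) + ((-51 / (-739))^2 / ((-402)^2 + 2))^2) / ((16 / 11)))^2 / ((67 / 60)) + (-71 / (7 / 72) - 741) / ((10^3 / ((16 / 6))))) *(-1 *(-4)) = 33077175474.17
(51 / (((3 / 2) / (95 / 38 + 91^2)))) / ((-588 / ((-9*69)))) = 58299273 / 196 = 297445.27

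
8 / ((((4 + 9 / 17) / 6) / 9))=7344 / 77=95.38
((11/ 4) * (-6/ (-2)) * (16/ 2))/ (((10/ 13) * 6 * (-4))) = -3.58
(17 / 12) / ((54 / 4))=17 / 162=0.10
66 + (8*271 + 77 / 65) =145287 / 65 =2235.18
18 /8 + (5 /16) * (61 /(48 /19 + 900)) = 623123 /274368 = 2.27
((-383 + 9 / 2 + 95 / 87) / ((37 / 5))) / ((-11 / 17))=5581865 / 70818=78.82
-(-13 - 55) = 68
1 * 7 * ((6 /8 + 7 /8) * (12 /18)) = 91 /12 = 7.58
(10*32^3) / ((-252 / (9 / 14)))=-40960 / 49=-835.92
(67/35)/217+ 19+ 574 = 4503902/7595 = 593.01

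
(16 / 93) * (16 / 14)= 128 / 651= 0.20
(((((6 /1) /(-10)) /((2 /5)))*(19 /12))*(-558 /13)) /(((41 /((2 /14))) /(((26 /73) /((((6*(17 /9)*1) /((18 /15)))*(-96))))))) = -15903 /113973440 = -0.00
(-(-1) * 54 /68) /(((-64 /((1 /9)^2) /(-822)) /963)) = 131931 /1088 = 121.26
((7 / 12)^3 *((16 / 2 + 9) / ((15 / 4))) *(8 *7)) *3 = 40817 / 270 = 151.17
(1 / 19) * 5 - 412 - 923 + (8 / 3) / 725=-55157848 / 41325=-1334.73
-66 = -66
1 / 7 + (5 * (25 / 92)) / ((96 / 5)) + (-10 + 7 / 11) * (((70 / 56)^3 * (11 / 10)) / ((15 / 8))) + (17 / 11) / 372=-73866983 / 7027328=-10.51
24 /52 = 6 /13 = 0.46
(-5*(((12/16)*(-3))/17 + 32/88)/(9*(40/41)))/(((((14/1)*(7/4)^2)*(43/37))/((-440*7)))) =8.14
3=3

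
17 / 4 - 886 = -881.75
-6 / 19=-0.32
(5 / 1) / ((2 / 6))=15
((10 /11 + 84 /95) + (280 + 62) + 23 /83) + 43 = 33572552 /86735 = 387.07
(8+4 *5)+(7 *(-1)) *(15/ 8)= 119/ 8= 14.88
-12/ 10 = -6/ 5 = -1.20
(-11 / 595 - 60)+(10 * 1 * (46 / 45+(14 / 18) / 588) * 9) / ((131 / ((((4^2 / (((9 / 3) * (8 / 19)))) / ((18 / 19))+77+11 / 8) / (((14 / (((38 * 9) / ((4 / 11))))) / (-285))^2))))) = 23649041817.57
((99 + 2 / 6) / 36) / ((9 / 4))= 298 / 243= 1.23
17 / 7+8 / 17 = 345 / 119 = 2.90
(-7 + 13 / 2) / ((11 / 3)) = -3 / 22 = -0.14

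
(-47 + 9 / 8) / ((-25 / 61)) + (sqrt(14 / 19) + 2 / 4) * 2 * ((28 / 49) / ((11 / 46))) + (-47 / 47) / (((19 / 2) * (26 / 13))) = 368 * sqrt(266) / 1463 + 33435981 / 292600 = 118.37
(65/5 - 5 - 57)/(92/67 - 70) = 3283/4598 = 0.71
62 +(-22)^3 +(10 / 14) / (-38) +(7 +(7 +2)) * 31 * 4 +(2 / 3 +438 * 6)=-4766735 / 798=-5973.35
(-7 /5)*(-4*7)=196 /5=39.20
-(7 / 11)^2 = -49 / 121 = -0.40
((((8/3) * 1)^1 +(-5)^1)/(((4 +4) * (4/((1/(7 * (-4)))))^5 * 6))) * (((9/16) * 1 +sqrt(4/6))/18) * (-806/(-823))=403/4773911715643392 +403 * sqrt(6)/8055976020148224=0.00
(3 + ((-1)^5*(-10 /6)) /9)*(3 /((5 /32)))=2752 /45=61.16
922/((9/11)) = 10142/9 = 1126.89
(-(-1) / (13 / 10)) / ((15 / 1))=2 / 39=0.05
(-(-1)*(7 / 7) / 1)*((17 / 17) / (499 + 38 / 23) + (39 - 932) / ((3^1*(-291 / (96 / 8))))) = 41138273 / 3350865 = 12.28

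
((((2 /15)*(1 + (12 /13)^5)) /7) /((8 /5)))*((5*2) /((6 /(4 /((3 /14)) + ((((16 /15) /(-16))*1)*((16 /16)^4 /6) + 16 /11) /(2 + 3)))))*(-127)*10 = -671780454125 /842092524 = -797.75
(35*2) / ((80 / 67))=469 / 8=58.62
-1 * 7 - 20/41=-7.49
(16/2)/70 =4/35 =0.11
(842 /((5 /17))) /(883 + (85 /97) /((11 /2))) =3.24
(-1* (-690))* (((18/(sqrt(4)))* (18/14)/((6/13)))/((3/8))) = 322920/7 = 46131.43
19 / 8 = 2.38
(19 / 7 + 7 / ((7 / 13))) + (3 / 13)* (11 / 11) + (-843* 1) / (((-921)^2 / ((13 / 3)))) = 1230465268 / 77189931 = 15.94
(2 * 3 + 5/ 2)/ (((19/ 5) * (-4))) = -85/ 152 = -0.56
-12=-12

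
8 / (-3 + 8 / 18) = -72 / 23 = -3.13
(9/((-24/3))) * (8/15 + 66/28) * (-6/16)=5463/4480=1.22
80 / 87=0.92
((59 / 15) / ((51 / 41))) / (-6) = -2419 / 4590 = -0.53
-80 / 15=-16 / 3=-5.33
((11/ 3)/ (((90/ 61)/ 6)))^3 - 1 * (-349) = 333914336/ 91125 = 3664.35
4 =4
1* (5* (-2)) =-10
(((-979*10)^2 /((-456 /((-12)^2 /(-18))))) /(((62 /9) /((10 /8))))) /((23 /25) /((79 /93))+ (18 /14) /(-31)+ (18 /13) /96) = 172255808725000 /596184717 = 288930.27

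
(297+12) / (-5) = -309 / 5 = -61.80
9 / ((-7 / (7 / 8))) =-9 / 8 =-1.12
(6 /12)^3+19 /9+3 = 377 /72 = 5.24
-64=-64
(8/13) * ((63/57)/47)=168/11609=0.01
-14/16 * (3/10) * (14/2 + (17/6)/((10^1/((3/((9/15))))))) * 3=-2121/320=-6.63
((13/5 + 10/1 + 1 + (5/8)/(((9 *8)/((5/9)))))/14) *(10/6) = 352637/217728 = 1.62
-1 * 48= -48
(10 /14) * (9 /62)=45 /434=0.10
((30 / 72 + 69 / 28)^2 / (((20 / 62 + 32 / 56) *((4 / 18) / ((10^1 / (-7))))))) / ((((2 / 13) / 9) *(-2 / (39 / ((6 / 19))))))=65582090145 / 304192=215594.39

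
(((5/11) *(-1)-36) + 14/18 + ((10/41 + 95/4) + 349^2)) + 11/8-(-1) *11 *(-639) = 3726541667/32472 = 114761.69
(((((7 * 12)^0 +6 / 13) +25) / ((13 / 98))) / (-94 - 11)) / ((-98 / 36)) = 4128 / 5915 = 0.70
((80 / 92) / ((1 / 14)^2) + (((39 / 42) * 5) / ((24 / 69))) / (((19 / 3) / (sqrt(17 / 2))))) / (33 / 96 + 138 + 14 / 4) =1495 * sqrt(34) / 201229 + 125440 / 104397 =1.24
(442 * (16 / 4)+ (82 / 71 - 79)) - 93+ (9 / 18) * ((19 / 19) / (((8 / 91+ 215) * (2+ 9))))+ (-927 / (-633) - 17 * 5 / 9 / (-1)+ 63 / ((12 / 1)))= 1613.31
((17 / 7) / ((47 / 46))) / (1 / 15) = 11730 / 329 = 35.65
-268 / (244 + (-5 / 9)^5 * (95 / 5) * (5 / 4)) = -1.10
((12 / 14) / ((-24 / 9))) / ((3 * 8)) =-3 / 224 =-0.01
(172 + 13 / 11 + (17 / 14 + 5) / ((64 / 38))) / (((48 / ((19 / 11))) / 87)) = 553.73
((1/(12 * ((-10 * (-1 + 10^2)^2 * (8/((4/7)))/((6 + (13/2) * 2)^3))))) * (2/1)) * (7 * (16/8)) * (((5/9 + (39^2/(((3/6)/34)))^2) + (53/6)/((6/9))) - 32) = -2641432739265371/21170160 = -124771505.71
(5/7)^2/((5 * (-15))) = -1/147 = -0.01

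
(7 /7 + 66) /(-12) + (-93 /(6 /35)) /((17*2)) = -21.54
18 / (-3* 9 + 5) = -9 / 11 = -0.82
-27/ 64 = -0.42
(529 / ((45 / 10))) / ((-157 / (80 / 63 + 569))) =-38010766 / 89019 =-427.00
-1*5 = -5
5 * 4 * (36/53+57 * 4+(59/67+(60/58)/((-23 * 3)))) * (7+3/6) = 81552131850/2368517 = 34431.73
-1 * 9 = -9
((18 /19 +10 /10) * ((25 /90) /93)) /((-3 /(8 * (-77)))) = 56980 /47709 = 1.19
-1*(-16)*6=96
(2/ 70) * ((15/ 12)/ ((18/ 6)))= 1/ 84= 0.01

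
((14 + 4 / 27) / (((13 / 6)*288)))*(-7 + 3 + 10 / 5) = -0.05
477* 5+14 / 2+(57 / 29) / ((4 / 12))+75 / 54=1252427 / 522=2399.29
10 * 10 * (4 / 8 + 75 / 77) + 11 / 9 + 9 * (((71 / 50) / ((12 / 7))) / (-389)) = 8012133337 / 53915400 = 148.61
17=17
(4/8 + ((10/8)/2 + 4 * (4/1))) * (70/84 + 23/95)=83981/4560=18.42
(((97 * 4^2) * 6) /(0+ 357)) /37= 3104 /4403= 0.70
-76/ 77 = -0.99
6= 6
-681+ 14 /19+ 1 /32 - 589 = -771693 /608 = -1269.23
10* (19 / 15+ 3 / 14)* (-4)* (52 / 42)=-32344 / 441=-73.34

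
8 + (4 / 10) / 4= 81 / 10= 8.10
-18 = -18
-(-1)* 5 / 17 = 5 / 17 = 0.29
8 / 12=2 / 3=0.67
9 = 9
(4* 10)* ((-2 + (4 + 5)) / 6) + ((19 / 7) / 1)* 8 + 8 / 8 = 1457 / 21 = 69.38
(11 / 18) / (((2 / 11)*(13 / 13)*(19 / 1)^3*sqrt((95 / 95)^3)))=121 / 246924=0.00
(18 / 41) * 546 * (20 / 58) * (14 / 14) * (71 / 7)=996840 / 1189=838.39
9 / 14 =0.64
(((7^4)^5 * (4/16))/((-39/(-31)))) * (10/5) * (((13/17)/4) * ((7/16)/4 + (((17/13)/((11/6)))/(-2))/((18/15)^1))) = -1417350026244481973763/1244672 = -1138733759773243.05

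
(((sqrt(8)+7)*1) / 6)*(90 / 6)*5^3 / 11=279.22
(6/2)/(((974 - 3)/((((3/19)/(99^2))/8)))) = 1/160727688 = 0.00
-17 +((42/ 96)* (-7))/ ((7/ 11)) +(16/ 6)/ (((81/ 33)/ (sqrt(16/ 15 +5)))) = -349/ 16 +88* sqrt(1365)/ 1215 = -19.14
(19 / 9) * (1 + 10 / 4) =133 / 18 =7.39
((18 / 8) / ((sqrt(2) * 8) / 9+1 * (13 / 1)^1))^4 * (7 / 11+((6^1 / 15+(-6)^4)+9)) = 76498673537180081763 / 59522276324402920160- 624838334923272951 * sqrt(2) / 1860071135137591255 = 0.81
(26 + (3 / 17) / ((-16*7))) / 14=49501 / 26656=1.86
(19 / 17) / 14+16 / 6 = 1961 / 714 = 2.75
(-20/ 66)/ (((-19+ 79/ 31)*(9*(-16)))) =-31/ 242352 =-0.00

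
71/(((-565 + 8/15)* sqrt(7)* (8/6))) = -3195* sqrt(7)/237076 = -0.04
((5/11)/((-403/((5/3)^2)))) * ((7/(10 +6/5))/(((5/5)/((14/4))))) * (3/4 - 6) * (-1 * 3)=-0.11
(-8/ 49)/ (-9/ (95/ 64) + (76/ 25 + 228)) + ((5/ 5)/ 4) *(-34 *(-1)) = 2781566/ 327271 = 8.50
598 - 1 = 597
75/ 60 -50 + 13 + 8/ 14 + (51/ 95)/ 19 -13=-2433517/ 50540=-48.15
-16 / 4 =-4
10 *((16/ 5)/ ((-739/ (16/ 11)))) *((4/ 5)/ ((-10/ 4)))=4096/ 203225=0.02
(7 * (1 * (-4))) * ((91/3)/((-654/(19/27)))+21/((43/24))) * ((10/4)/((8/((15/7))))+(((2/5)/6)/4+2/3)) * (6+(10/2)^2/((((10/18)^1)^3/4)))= -29714141539607/113894100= -260892.72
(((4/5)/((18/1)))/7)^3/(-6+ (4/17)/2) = -34/781396875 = -0.00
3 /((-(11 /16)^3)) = -12288 /1331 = -9.23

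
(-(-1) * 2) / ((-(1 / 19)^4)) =-260642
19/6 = 3.17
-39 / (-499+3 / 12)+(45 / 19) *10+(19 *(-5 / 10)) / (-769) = 24316111 / 1022770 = 23.77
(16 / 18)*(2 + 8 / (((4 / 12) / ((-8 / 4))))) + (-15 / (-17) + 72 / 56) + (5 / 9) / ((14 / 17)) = -9055 / 238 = -38.05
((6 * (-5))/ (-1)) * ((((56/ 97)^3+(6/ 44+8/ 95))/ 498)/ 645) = 262593231/ 6807819568330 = 0.00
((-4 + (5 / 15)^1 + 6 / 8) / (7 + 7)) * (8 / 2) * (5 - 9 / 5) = -8 / 3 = -2.67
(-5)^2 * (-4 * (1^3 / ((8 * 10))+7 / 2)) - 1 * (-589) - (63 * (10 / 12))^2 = -5037 / 2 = -2518.50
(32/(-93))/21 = -32/1953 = -0.02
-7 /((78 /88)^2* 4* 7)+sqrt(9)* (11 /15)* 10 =32978 /1521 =21.68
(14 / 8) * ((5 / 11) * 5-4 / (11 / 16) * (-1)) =623 / 44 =14.16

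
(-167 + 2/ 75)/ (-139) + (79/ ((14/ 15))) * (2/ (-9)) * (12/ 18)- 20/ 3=-3941767/ 218925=-18.01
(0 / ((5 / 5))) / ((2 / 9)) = 0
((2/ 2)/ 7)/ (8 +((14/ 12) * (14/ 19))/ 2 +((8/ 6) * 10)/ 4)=38/ 3129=0.01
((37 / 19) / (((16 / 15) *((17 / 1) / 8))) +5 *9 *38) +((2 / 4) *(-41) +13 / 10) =5464059 / 3230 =1691.66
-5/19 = -0.26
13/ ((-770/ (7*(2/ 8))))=-13/ 440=-0.03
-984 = -984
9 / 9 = 1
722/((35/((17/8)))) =6137/140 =43.84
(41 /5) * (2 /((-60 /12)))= -82 /25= -3.28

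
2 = 2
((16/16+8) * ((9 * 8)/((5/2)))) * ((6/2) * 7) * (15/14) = 5832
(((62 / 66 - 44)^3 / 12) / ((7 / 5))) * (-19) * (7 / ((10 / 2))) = 54517487759 / 431244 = 126419.12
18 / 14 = 9 / 7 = 1.29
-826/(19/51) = -42126/19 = -2217.16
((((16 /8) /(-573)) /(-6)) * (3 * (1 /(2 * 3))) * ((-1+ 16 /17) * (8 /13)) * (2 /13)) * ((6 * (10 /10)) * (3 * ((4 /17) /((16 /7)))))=-28 /9328631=-0.00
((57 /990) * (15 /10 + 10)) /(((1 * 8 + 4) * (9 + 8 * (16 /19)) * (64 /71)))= 25631 /6589440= 0.00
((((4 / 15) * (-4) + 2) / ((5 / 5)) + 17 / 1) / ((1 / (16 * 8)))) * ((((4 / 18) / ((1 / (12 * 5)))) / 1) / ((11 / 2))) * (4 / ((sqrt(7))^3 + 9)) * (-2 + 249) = -272150528 / 1441 + 1905053696 * sqrt(7) / 12969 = 199779.75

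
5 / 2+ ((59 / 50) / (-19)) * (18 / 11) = 25063 / 10450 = 2.40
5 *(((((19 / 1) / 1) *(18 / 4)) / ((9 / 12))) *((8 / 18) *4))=3040 / 3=1013.33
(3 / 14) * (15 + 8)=69 / 14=4.93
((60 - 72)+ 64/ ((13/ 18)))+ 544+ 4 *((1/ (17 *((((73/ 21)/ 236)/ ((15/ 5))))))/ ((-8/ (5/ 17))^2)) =11575528553/ 18649748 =620.68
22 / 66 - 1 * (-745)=2236 / 3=745.33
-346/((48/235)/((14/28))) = -40655/48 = -846.98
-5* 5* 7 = -175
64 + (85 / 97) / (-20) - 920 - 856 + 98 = -626249 / 388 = -1614.04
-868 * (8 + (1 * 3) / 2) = -8246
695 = 695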